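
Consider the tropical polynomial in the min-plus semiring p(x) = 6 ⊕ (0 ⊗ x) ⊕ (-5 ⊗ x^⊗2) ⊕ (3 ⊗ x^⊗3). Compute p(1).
p(1) = -3

A tropical monomial a ⊗ x^⊗i evaluates to a + i · x. Evaluating each term at x = 1:
  Term 0 contributes 6 + 0 · 1 = 6
  Term 1 contributes 0 + 1 · 1 = 1
  Term 2 contributes -5 + 2 · 1 = -3
  Term 3 contributes 3 + 3 · 1 = 6
p(1) = ⊕ of these = min[6, 1, -3, 6] = -3.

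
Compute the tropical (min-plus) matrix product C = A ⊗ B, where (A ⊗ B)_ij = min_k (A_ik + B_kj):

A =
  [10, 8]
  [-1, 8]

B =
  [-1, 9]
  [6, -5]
A ⊗ B =
  [9, 3]
  [-2, 3]

Apply the min-plus product entry-by-entry:
  C[0][0] = min over k of (A[0][0] + B[0][0] = 10 + -1 = 9, A[0][1] + B[1][0] = 8 + 6 = 14) = 9 (attained at k = 0)
  C[0][1] = min over k of (A[0][0] + B[0][1] = 10 + 9 = 19, A[0][1] + B[1][1] = 8 + -5 = 3) = 3 (attained at k = 1)
  C[1][0] = min over k of (A[1][0] + B[0][0] = -1 + -1 = -2, A[1][1] + B[1][0] = 8 + 6 = 14) = -2 (attained at k = 0)
  C[1][1] = min over k of (A[1][0] + B[0][1] = -1 + 9 = 8, A[1][1] + B[1][1] = 8 + -5 = 3) = 3 (attained at k = 1)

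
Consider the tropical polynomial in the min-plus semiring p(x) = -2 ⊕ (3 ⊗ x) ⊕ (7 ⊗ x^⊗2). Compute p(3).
p(3) = -2

A tropical monomial a ⊗ x^⊗i evaluates to a + i · x. Evaluating each term at x = 3:
  Term 0 contributes -2 + 0 · 3 = -2
  Term 1 contributes 3 + 1 · 3 = 6
  Term 2 contributes 7 + 2 · 3 = 13
p(3) = ⊕ of these = min[-2, 6, 13] = -2.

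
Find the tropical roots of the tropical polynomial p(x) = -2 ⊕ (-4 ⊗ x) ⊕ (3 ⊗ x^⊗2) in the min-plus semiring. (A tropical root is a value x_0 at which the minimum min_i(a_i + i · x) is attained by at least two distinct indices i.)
Roots: {-7, 2}

Each tropical root is a break point of the lower envelope of the lines y = a_i + i · x (there are 3 lines, with slopes 0, 1, ..., 2). Only the lines that attain the minimum somewhere contribute to roots; other lines are dominated. Here the surviving (envelope) indices are i = 2, i = 1, i = 0.
Intersections between consecutive envelope lines give the roots: for adjacent envelope indices i < j the intersection is x = (a_i − a_j) / (j − i). Reading off the sorted break points: {-7, 2}.
Verification: at each break x_0, at least two indices attain the minimum of min_i(a_i + i · x_0).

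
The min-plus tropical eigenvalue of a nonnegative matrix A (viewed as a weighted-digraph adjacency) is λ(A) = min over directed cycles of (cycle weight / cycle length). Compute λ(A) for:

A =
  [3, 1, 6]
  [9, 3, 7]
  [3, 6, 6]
λ(A) = 3

Enumerate directed cycles and compute their means (weight / length). Sample:
  cycle 0 → 0: weight = 3, length = 1, mean = 3/1 ≈ 3.000
  cycle 1 → 1: weight = 3, length = 1, mean = 3/1 ≈ 3.000
  cycle 2 → 2: weight = 6, length = 1, mean = 6/1 ≈ 6.000
  cycle 0 → 1 → 0: weight = 10, length = 2, mean = 10/2 ≈ 5.000
  cycle 0 → 2 → 0: weight = 9, length = 2, mean = 9/2 ≈ 4.500
  cycle 1 → 0 → 1: weight = 10, length = 2, mean = 10/2 ≈ 5.000
Minimum mean = 3.000, attained e.g. along the cycle 0 → 0 with weight 3 and length 1. So λ(A) = 3/1 = 3.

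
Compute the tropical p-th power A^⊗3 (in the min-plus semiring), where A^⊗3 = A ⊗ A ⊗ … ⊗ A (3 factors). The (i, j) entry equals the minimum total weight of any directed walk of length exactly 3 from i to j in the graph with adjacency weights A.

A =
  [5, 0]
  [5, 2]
A^⊗3 =
  [7, 4]
  [9, 6]

Each entry (A^⊗3)_ij equals the minimum over all length-3 walks i = v_0 → v_1 → … → v_3 = j of Σ_t A[v_t][v_{t+1}]. For example, for (i, j) = (0, 1) we minimise over 4 possible intermediate vertex sequences; the minimum is 4, attained along the walk 0 → 1 → 1 → 1.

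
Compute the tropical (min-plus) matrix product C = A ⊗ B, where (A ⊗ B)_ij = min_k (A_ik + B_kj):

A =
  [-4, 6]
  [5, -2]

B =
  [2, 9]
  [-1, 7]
A ⊗ B =
  [-2, 5]
  [-3, 5]

Apply the min-plus product entry-by-entry:
  C[0][0] = min over k of (A[0][0] + B[0][0] = -4 + 2 = -2, A[0][1] + B[1][0] = 6 + -1 = 5) = -2 (attained at k = 0)
  C[0][1] = min over k of (A[0][0] + B[0][1] = -4 + 9 = 5, A[0][1] + B[1][1] = 6 + 7 = 13) = 5 (attained at k = 0)
  C[1][0] = min over k of (A[1][0] + B[0][0] = 5 + 2 = 7, A[1][1] + B[1][0] = -2 + -1 = -3) = -3 (attained at k = 1)
  C[1][1] = min over k of (A[1][0] + B[0][1] = 5 + 9 = 14, A[1][1] + B[1][1] = -2 + 7 = 5) = 5 (attained at k = 1)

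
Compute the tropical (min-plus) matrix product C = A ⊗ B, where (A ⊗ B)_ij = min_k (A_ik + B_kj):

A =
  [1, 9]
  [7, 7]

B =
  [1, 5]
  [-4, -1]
A ⊗ B =
  [2, 6]
  [3, 6]

Apply the min-plus product entry-by-entry:
  C[0][0] = min over k of (A[0][0] + B[0][0] = 1 + 1 = 2, A[0][1] + B[1][0] = 9 + -4 = 5) = 2 (attained at k = 0)
  C[0][1] = min over k of (A[0][0] + B[0][1] = 1 + 5 = 6, A[0][1] + B[1][1] = 9 + -1 = 8) = 6 (attained at k = 0)
  C[1][0] = min over k of (A[1][0] + B[0][0] = 7 + 1 = 8, A[1][1] + B[1][0] = 7 + -4 = 3) = 3 (attained at k = 1)
  C[1][1] = min over k of (A[1][0] + B[0][1] = 7 + 5 = 12, A[1][1] + B[1][1] = 7 + -1 = 6) = 6 (attained at k = 1)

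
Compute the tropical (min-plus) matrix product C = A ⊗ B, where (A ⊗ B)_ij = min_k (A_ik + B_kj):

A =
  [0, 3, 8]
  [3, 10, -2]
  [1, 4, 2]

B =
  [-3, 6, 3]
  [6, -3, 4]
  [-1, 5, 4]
A ⊗ B =
  [-3, 0, 3]
  [-3, 3, 2]
  [-2, 1, 4]

Apply the min-plus product entry-by-entry:
  C[0][0] = min over k of (A[0][0] + B[0][0] = 0 + -3 = -3, A[0][1] + B[1][0] = 3 + 6 = 9, A[0][2] + B[2][0] = 8 + -1 = 7) = -3 (attained at k = 0)
  C[0][1] = min over k of (A[0][0] + B[0][1] = 0 + 6 = 6, A[0][1] + B[1][1] = 3 + -3 = 0, A[0][2] + B[2][1] = 8 + 5 = 13) = 0 (attained at k = 1)
  C[0][2] = min over k of (A[0][0] + B[0][2] = 0 + 3 = 3, A[0][1] + B[1][2] = 3 + 4 = 7, A[0][2] + B[2][2] = 8 + 4 = 12) = 3 (attained at k = 0)
  C[1][0] = min over k of (A[1][0] + B[0][0] = 3 + -3 = 0, A[1][1] + B[1][0] = 10 + 6 = 16, A[1][2] + B[2][0] = -2 + -1 = -3) = -3 (attained at k = 2)
  C[1][1] = min over k of (A[1][0] + B[0][1] = 3 + 6 = 9, A[1][1] + B[1][1] = 10 + -3 = 7, A[1][2] + B[2][1] = -2 + 5 = 3) = 3 (attained at k = 2)
  C[1][2] = min over k of (A[1][0] + B[0][2] = 3 + 3 = 6, A[1][1] + B[1][2] = 10 + 4 = 14, A[1][2] + B[2][2] = -2 + 4 = 2) = 2 (attained at k = 2)
  C[2][0] = min over k of (A[2][0] + B[0][0] = 1 + -3 = -2, A[2][1] + B[1][0] = 4 + 6 = 10, A[2][2] + B[2][0] = 2 + -1 = 1) = -2 (attained at k = 0)
  C[2][1] = min over k of (A[2][0] + B[0][1] = 1 + 6 = 7, A[2][1] + B[1][1] = 4 + -3 = 1, A[2][2] + B[2][1] = 2 + 5 = 7) = 1 (attained at k = 1)
  C[2][2] = min over k of (A[2][0] + B[0][2] = 1 + 3 = 4, A[2][1] + B[1][2] = 4 + 4 = 8, A[2][2] + B[2][2] = 2 + 4 = 6) = 4 (attained at k = 0)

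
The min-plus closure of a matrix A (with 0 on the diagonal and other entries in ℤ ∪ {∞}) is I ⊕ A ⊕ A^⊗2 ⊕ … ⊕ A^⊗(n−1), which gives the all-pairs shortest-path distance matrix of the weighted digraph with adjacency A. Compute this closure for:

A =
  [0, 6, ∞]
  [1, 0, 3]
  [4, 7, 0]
Closure =
  [0, 6, 9]
  [1, 0, 3]
  [4, 7, 0]

This is the Floyd-Warshall all-pairs shortest-path computation. For each intermediate vertex k = 0, 1, …, 2, update dist[i][j] ← min(dist[i][j], dist[i][k] + dist[k][j]). The final matrix gives, for each (i, j), the minimum total weight of any directed path from i to j (possibly empty when i = j).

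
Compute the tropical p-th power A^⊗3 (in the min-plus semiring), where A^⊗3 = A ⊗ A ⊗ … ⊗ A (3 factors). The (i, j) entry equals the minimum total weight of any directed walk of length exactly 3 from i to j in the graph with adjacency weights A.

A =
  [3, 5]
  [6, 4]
A^⊗3 =
  [9, 11]
  [12, 12]

Each entry (A^⊗3)_ij equals the minimum over all length-3 walks i = v_0 → v_1 → … → v_3 = j of Σ_t A[v_t][v_{t+1}]. For example, for (i, j) = (0, 1) we minimise over 4 possible intermediate vertex sequences; the minimum is 11, attained along the walk 0 → 0 → 0 → 1.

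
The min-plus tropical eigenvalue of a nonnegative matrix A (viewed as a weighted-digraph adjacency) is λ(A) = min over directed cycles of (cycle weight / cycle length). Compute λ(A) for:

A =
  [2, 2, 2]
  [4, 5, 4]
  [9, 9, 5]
λ(A) = 2

Enumerate directed cycles and compute their means (weight / length). Sample:
  cycle 0 → 0: weight = 2, length = 1, mean = 2/1 ≈ 2.000
  cycle 1 → 1: weight = 5, length = 1, mean = 5/1 ≈ 5.000
  cycle 2 → 2: weight = 5, length = 1, mean = 5/1 ≈ 5.000
  cycle 0 → 1 → 0: weight = 6, length = 2, mean = 6/2 ≈ 3.000
  cycle 0 → 2 → 0: weight = 11, length = 2, mean = 11/2 ≈ 5.500
  cycle 1 → 0 → 1: weight = 6, length = 2, mean = 6/2 ≈ 3.000
Minimum mean = 2.000, attained e.g. along the cycle 0 → 0 with weight 2 and length 1. So λ(A) = 2/1 = 2.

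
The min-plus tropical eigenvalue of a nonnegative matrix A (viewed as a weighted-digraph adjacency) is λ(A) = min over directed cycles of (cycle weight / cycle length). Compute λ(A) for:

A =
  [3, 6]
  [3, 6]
λ(A) = 3

Enumerate directed cycles and compute their means (weight / length). Sample:
  cycle 0 → 0: weight = 3, length = 1, mean = 3/1 ≈ 3.000
  cycle 1 → 1: weight = 6, length = 1, mean = 6/1 ≈ 6.000
  cycle 0 → 1 → 0: weight = 9, length = 2, mean = 9/2 ≈ 4.500
  cycle 1 → 0 → 1: weight = 9, length = 2, mean = 9/2 ≈ 4.500
Minimum mean = 3.000, attained e.g. along the cycle 0 → 0 with weight 3 and length 1. So λ(A) = 3/1 = 3.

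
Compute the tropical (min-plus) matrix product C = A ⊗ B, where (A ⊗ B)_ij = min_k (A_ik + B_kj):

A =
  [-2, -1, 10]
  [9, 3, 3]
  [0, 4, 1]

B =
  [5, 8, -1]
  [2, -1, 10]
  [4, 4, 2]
A ⊗ B =
  [1, -2, -3]
  [5, 2, 5]
  [5, 3, -1]

Apply the min-plus product entry-by-entry:
  C[0][0] = min over k of (A[0][0] + B[0][0] = -2 + 5 = 3, A[0][1] + B[1][0] = -1 + 2 = 1, A[0][2] + B[2][0] = 10 + 4 = 14) = 1 (attained at k = 1)
  C[0][1] = min over k of (A[0][0] + B[0][1] = -2 + 8 = 6, A[0][1] + B[1][1] = -1 + -1 = -2, A[0][2] + B[2][1] = 10 + 4 = 14) = -2 (attained at k = 1)
  C[0][2] = min over k of (A[0][0] + B[0][2] = -2 + -1 = -3, A[0][1] + B[1][2] = -1 + 10 = 9, A[0][2] + B[2][2] = 10 + 2 = 12) = -3 (attained at k = 0)
  C[1][0] = min over k of (A[1][0] + B[0][0] = 9 + 5 = 14, A[1][1] + B[1][0] = 3 + 2 = 5, A[1][2] + B[2][0] = 3 + 4 = 7) = 5 (attained at k = 1)
  C[1][1] = min over k of (A[1][0] + B[0][1] = 9 + 8 = 17, A[1][1] + B[1][1] = 3 + -1 = 2, A[1][2] + B[2][1] = 3 + 4 = 7) = 2 (attained at k = 1)
  C[1][2] = min over k of (A[1][0] + B[0][2] = 9 + -1 = 8, A[1][1] + B[1][2] = 3 + 10 = 13, A[1][2] + B[2][2] = 3 + 2 = 5) = 5 (attained at k = 2)
  C[2][0] = min over k of (A[2][0] + B[0][0] = 0 + 5 = 5, A[2][1] + B[1][0] = 4 + 2 = 6, A[2][2] + B[2][0] = 1 + 4 = 5) = 5 (attained at k = 0)
  C[2][1] = min over k of (A[2][0] + B[0][1] = 0 + 8 = 8, A[2][1] + B[1][1] = 4 + -1 = 3, A[2][2] + B[2][1] = 1 + 4 = 5) = 3 (attained at k = 1)
  C[2][2] = min over k of (A[2][0] + B[0][2] = 0 + -1 = -1, A[2][1] + B[1][2] = 4 + 10 = 14, A[2][2] + B[2][2] = 1 + 2 = 3) = -1 (attained at k = 0)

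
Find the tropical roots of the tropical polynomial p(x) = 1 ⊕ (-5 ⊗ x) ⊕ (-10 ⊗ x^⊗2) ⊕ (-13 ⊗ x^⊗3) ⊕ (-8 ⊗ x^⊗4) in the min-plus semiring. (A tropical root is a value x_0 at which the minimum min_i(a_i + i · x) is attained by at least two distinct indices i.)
Roots: {-5, 3, 5, 6}

Each tropical root is a break point of the lower envelope of the lines y = a_i + i · x (there are 5 lines, with slopes 0, 1, ..., 4). Only the lines that attain the minimum somewhere contribute to roots; other lines are dominated. Here the surviving (envelope) indices are i = 4, i = 3, i = 2, i = 1, i = 0.
Intersections between consecutive envelope lines give the roots: for adjacent envelope indices i < j the intersection is x = (a_i − a_j) / (j − i). Reading off the sorted break points: {-5, 3, 5, 6}.
Verification: at each break x_0, at least two indices attain the minimum of min_i(a_i + i · x_0).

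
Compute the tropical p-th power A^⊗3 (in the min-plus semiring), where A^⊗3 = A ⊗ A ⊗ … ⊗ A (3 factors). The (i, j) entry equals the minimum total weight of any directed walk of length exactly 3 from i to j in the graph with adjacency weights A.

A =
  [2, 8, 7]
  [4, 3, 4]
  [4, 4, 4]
A^⊗3 =
  [6, 12, 11]
  [8, 9, 10]
  [8, 10, 11]

Each entry (A^⊗3)_ij equals the minimum over all length-3 walks i = v_0 → v_1 → … → v_3 = j of Σ_t A[v_t][v_{t+1}]. For example, for (i, j) = (0, 2) we minimise over 9 possible intermediate vertex sequences; the minimum is 11, attained along the walk 0 → 0 → 0 → 2.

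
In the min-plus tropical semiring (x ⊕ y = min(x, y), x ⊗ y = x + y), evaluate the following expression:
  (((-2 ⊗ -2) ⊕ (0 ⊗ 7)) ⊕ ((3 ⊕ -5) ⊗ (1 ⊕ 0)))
(((-2 ⊗ -2) ⊕ (0 ⊗ 7)) ⊕ ((3 ⊕ -5) ⊗ (1 ⊕ 0))) = -5

Expand innermost to outermost. Recall ⊕ takes the minimum of its arguments and ⊗ takes their sum. Working out the expression (((-2 ⊗ -2) ⊕ (0 ⊗ 7)) ⊕ ((3 ⊕ -5) ⊗ (1 ⊕ 0))) gives -5.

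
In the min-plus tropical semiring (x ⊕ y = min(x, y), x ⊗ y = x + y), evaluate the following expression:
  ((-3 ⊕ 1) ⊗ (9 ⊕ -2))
((-3 ⊕ 1) ⊗ (9 ⊕ -2)) = -5

Expand innermost to outermost. Recall ⊕ takes the minimum of its arguments and ⊗ takes their sum. Working out the expression ((-3 ⊕ 1) ⊗ (9 ⊕ -2)) gives -5.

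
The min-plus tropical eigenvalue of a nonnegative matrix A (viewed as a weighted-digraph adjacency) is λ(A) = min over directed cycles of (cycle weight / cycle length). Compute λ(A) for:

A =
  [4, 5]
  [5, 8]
λ(A) = 4

Enumerate directed cycles and compute their means (weight / length). Sample:
  cycle 0 → 0: weight = 4, length = 1, mean = 4/1 ≈ 4.000
  cycle 1 → 1: weight = 8, length = 1, mean = 8/1 ≈ 8.000
  cycle 0 → 1 → 0: weight = 10, length = 2, mean = 10/2 ≈ 5.000
  cycle 1 → 0 → 1: weight = 10, length = 2, mean = 10/2 ≈ 5.000
Minimum mean = 4.000, attained e.g. along the cycle 0 → 0 with weight 4 and length 1. So λ(A) = 4/1 = 4.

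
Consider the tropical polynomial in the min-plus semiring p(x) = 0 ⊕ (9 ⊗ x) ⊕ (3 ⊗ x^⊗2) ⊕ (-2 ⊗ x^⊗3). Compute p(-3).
p(-3) = -11

A tropical monomial a ⊗ x^⊗i evaluates to a + i · x. Evaluating each term at x = -3:
  Term 0 contributes 0 + 0 · -3 = 0
  Term 1 contributes 9 + 1 · -3 = 6
  Term 2 contributes 3 + 2 · -3 = -3
  Term 3 contributes -2 + 3 · -3 = -11
p(-3) = ⊕ of these = min[0, 6, -3, -11] = -11.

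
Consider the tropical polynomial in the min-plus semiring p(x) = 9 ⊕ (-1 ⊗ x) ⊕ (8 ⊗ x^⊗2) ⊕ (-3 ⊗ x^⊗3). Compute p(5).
p(5) = 4

A tropical monomial a ⊗ x^⊗i evaluates to a + i · x. Evaluating each term at x = 5:
  Term 0 contributes 9 + 0 · 5 = 9
  Term 1 contributes -1 + 1 · 5 = 4
  Term 2 contributes 8 + 2 · 5 = 18
  Term 3 contributes -3 + 3 · 5 = 12
p(5) = ⊕ of these = min[9, 4, 18, 12] = 4.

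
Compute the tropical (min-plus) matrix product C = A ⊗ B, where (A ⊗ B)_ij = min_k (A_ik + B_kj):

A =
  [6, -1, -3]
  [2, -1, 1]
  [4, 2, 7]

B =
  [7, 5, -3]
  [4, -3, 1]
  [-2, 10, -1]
A ⊗ B =
  [-5, -4, -4]
  [-1, -4, -1]
  [5, -1, 1]

Apply the min-plus product entry-by-entry:
  C[0][0] = min over k of (A[0][0] + B[0][0] = 6 + 7 = 13, A[0][1] + B[1][0] = -1 + 4 = 3, A[0][2] + B[2][0] = -3 + -2 = -5) = -5 (attained at k = 2)
  C[0][1] = min over k of (A[0][0] + B[0][1] = 6 + 5 = 11, A[0][1] + B[1][1] = -1 + -3 = -4, A[0][2] + B[2][1] = -3 + 10 = 7) = -4 (attained at k = 1)
  C[0][2] = min over k of (A[0][0] + B[0][2] = 6 + -3 = 3, A[0][1] + B[1][2] = -1 + 1 = 0, A[0][2] + B[2][2] = -3 + -1 = -4) = -4 (attained at k = 2)
  C[1][0] = min over k of (A[1][0] + B[0][0] = 2 + 7 = 9, A[1][1] + B[1][0] = -1 + 4 = 3, A[1][2] + B[2][0] = 1 + -2 = -1) = -1 (attained at k = 2)
  C[1][1] = min over k of (A[1][0] + B[0][1] = 2 + 5 = 7, A[1][1] + B[1][1] = -1 + -3 = -4, A[1][2] + B[2][1] = 1 + 10 = 11) = -4 (attained at k = 1)
  C[1][2] = min over k of (A[1][0] + B[0][2] = 2 + -3 = -1, A[1][1] + B[1][2] = -1 + 1 = 0, A[1][2] + B[2][2] = 1 + -1 = 0) = -1 (attained at k = 0)
  C[2][0] = min over k of (A[2][0] + B[0][0] = 4 + 7 = 11, A[2][1] + B[1][0] = 2 + 4 = 6, A[2][2] + B[2][0] = 7 + -2 = 5) = 5 (attained at k = 2)
  C[2][1] = min over k of (A[2][0] + B[0][1] = 4 + 5 = 9, A[2][1] + B[1][1] = 2 + -3 = -1, A[2][2] + B[2][1] = 7 + 10 = 17) = -1 (attained at k = 1)
  C[2][2] = min over k of (A[2][0] + B[0][2] = 4 + -3 = 1, A[2][1] + B[1][2] = 2 + 1 = 3, A[2][2] + B[2][2] = 7 + -1 = 6) = 1 (attained at k = 0)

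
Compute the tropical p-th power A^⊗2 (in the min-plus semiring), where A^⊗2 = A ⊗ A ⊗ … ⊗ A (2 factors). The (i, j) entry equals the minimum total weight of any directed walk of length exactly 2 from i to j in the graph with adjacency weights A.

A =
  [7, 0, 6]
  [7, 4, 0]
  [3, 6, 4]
A^⊗2 =
  [7, 4, 0]
  [3, 6, 4]
  [7, 3, 6]

Each entry (A^⊗2)_ij equals the minimum over all length-2 walks i = v_0 → v_1 → … → v_2 = j of Σ_t A[v_t][v_{t+1}]. For example, for (i, j) = (0, 2) we minimise over 3 possible intermediate vertex sequences; the minimum is 0, attained along the walk 0 → 1 → 2.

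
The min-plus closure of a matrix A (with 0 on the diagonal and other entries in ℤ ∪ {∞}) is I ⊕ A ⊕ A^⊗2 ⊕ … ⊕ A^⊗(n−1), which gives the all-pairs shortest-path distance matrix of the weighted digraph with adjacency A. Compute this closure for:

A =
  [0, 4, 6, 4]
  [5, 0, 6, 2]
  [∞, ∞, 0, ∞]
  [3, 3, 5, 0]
Closure =
  [0, 4, 6, 4]
  [5, 0, 6, 2]
  [∞, ∞, 0, ∞]
  [3, 3, 5, 0]

This is the Floyd-Warshall all-pairs shortest-path computation. For each intermediate vertex k = 0, 1, …, 3, update dist[i][j] ← min(dist[i][j], dist[i][k] + dist[k][j]). The final matrix gives, for each (i, j), the minimum total weight of any directed path from i to j (possibly empty when i = j).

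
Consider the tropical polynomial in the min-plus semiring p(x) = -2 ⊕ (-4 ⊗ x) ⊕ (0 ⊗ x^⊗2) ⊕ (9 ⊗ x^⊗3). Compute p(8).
p(8) = -2

A tropical monomial a ⊗ x^⊗i evaluates to a + i · x. Evaluating each term at x = 8:
  Term 0 contributes -2 + 0 · 8 = -2
  Term 1 contributes -4 + 1 · 8 = 4
  Term 2 contributes 0 + 2 · 8 = 16
  Term 3 contributes 9 + 3 · 8 = 33
p(8) = ⊕ of these = min[-2, 4, 16, 33] = -2.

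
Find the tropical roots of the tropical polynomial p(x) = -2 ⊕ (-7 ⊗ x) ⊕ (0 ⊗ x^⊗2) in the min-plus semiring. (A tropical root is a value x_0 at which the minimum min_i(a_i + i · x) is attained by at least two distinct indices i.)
Roots: {-7, 5}

Each tropical root is a break point of the lower envelope of the lines y = a_i + i · x (there are 3 lines, with slopes 0, 1, ..., 2). Only the lines that attain the minimum somewhere contribute to roots; other lines are dominated. Here the surviving (envelope) indices are i = 2, i = 1, i = 0.
Intersections between consecutive envelope lines give the roots: for adjacent envelope indices i < j the intersection is x = (a_i − a_j) / (j − i). Reading off the sorted break points: {-7, 5}.
Verification: at each break x_0, at least two indices attain the minimum of min_i(a_i + i · x_0).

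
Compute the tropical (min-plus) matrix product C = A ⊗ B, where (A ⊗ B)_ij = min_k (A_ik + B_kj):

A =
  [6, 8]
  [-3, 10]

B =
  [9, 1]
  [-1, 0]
A ⊗ B =
  [7, 7]
  [6, -2]

Apply the min-plus product entry-by-entry:
  C[0][0] = min over k of (A[0][0] + B[0][0] = 6 + 9 = 15, A[0][1] + B[1][0] = 8 + -1 = 7) = 7 (attained at k = 1)
  C[0][1] = min over k of (A[0][0] + B[0][1] = 6 + 1 = 7, A[0][1] + B[1][1] = 8 + 0 = 8) = 7 (attained at k = 0)
  C[1][0] = min over k of (A[1][0] + B[0][0] = -3 + 9 = 6, A[1][1] + B[1][0] = 10 + -1 = 9) = 6 (attained at k = 0)
  C[1][1] = min over k of (A[1][0] + B[0][1] = -3 + 1 = -2, A[1][1] + B[1][1] = 10 + 0 = 10) = -2 (attained at k = 0)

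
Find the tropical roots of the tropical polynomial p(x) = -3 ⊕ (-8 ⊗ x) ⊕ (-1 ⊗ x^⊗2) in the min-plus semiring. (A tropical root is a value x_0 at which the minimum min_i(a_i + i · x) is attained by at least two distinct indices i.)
Roots: {-7, 5}

Each tropical root is a break point of the lower envelope of the lines y = a_i + i · x (there are 3 lines, with slopes 0, 1, ..., 2). Only the lines that attain the minimum somewhere contribute to roots; other lines are dominated. Here the surviving (envelope) indices are i = 2, i = 1, i = 0.
Intersections between consecutive envelope lines give the roots: for adjacent envelope indices i < j the intersection is x = (a_i − a_j) / (j − i). Reading off the sorted break points: {-7, 5}.
Verification: at each break x_0, at least two indices attain the minimum of min_i(a_i + i · x_0).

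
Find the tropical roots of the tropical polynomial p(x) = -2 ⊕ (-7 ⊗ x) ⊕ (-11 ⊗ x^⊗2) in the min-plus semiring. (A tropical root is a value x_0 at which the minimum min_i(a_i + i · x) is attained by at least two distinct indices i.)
Roots: {4, 5}

Each tropical root is a break point of the lower envelope of the lines y = a_i + i · x (there are 3 lines, with slopes 0, 1, ..., 2). Only the lines that attain the minimum somewhere contribute to roots; other lines are dominated. Here the surviving (envelope) indices are i = 2, i = 1, i = 0.
Intersections between consecutive envelope lines give the roots: for adjacent envelope indices i < j the intersection is x = (a_i − a_j) / (j − i). Reading off the sorted break points: {4, 5}.
Verification: at each break x_0, at least two indices attain the minimum of min_i(a_i + i · x_0).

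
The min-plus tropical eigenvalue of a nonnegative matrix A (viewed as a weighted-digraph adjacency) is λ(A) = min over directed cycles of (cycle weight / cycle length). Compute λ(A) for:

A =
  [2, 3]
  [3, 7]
λ(A) = 2

Enumerate directed cycles and compute their means (weight / length). Sample:
  cycle 0 → 0: weight = 2, length = 1, mean = 2/1 ≈ 2.000
  cycle 1 → 1: weight = 7, length = 1, mean = 7/1 ≈ 7.000
  cycle 0 → 1 → 0: weight = 6, length = 2, mean = 6/2 ≈ 3.000
  cycle 1 → 0 → 1: weight = 6, length = 2, mean = 6/2 ≈ 3.000
Minimum mean = 2.000, attained e.g. along the cycle 0 → 0 with weight 2 and length 1. So λ(A) = 2/1 = 2.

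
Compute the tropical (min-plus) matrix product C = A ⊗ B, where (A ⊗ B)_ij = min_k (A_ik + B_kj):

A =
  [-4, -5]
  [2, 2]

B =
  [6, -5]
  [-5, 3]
A ⊗ B =
  [-10, -9]
  [-3, -3]

Apply the min-plus product entry-by-entry:
  C[0][0] = min over k of (A[0][0] + B[0][0] = -4 + 6 = 2, A[0][1] + B[1][0] = -5 + -5 = -10) = -10 (attained at k = 1)
  C[0][1] = min over k of (A[0][0] + B[0][1] = -4 + -5 = -9, A[0][1] + B[1][1] = -5 + 3 = -2) = -9 (attained at k = 0)
  C[1][0] = min over k of (A[1][0] + B[0][0] = 2 + 6 = 8, A[1][1] + B[1][0] = 2 + -5 = -3) = -3 (attained at k = 1)
  C[1][1] = min over k of (A[1][0] + B[0][1] = 2 + -5 = -3, A[1][1] + B[1][1] = 2 + 3 = 5) = -3 (attained at k = 0)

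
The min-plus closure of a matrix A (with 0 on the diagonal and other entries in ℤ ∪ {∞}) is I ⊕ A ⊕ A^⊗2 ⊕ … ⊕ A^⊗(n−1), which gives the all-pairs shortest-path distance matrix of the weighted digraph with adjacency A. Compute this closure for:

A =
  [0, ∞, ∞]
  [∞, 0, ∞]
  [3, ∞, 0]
Closure =
  [0, ∞, ∞]
  [∞, 0, ∞]
  [3, ∞, 0]

This is the Floyd-Warshall all-pairs shortest-path computation. For each intermediate vertex k = 0, 1, …, 2, update dist[i][j] ← min(dist[i][j], dist[i][k] + dist[k][j]). The final matrix gives, for each (i, j), the minimum total weight of any directed path from i to j (possibly empty when i = j).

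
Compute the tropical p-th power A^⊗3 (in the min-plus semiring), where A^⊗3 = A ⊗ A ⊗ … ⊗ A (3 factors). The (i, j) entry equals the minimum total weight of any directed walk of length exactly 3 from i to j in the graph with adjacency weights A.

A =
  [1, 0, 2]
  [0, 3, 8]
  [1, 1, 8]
A^⊗3 =
  [1, 0, 2]
  [0, 1, 3]
  [1, 1, 3]

Each entry (A^⊗3)_ij equals the minimum over all length-3 walks i = v_0 → v_1 → … → v_3 = j of Σ_t A[v_t][v_{t+1}]. For example, for (i, j) = (0, 2) we minimise over 9 possible intermediate vertex sequences; the minimum is 2, attained along the walk 0 → 1 → 0 → 2.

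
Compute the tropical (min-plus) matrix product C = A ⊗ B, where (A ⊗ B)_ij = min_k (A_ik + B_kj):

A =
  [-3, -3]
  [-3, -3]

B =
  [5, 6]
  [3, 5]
A ⊗ B =
  [0, 2]
  [0, 2]

Apply the min-plus product entry-by-entry:
  C[0][0] = min over k of (A[0][0] + B[0][0] = -3 + 5 = 2, A[0][1] + B[1][0] = -3 + 3 = 0) = 0 (attained at k = 1)
  C[0][1] = min over k of (A[0][0] + B[0][1] = -3 + 6 = 3, A[0][1] + B[1][1] = -3 + 5 = 2) = 2 (attained at k = 1)
  C[1][0] = min over k of (A[1][0] + B[0][0] = -3 + 5 = 2, A[1][1] + B[1][0] = -3 + 3 = 0) = 0 (attained at k = 1)
  C[1][1] = min over k of (A[1][0] + B[0][1] = -3 + 6 = 3, A[1][1] + B[1][1] = -3 + 5 = 2) = 2 (attained at k = 1)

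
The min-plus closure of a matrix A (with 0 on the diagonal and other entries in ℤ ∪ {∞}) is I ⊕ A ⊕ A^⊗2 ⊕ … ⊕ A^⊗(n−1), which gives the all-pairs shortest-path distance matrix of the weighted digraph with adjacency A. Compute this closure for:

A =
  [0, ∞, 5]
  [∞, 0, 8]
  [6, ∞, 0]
Closure =
  [0, ∞, 5]
  [14, 0, 8]
  [6, ∞, 0]

This is the Floyd-Warshall all-pairs shortest-path computation. For each intermediate vertex k = 0, 1, …, 2, update dist[i][j] ← min(dist[i][j], dist[i][k] + dist[k][j]). The final matrix gives, for each (i, j), the minimum total weight of any directed path from i to j (possibly empty when i = j).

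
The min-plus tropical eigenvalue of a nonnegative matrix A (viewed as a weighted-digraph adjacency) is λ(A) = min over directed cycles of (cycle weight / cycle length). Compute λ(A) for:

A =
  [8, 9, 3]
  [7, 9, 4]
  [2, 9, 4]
λ(A) = 5/2

Enumerate directed cycles and compute their means (weight / length). Sample:
  cycle 0 → 0: weight = 8, length = 1, mean = 8/1 ≈ 8.000
  cycle 1 → 1: weight = 9, length = 1, mean = 9/1 ≈ 9.000
  cycle 2 → 2: weight = 4, length = 1, mean = 4/1 ≈ 4.000
  cycle 0 → 1 → 0: weight = 16, length = 2, mean = 16/2 ≈ 8.000
  cycle 0 → 2 → 0: weight = 5, length = 2, mean = 5/2 ≈ 2.500
  cycle 1 → 0 → 1: weight = 16, length = 2, mean = 16/2 ≈ 8.000
Minimum mean = 2.500, attained e.g. along the cycle 0 → 2 → 0 with weight 5 and length 2. So λ(A) = 5/2 = 5/2.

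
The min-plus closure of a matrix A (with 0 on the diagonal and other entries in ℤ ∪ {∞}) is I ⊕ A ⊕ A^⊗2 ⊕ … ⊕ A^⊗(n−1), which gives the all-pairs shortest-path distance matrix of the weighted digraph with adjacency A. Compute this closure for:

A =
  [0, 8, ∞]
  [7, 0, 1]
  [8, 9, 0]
Closure =
  [0, 8, 9]
  [7, 0, 1]
  [8, 9, 0]

This is the Floyd-Warshall all-pairs shortest-path computation. For each intermediate vertex k = 0, 1, …, 2, update dist[i][j] ← min(dist[i][j], dist[i][k] + dist[k][j]). The final matrix gives, for each (i, j), the minimum total weight of any directed path from i to j (possibly empty when i = j).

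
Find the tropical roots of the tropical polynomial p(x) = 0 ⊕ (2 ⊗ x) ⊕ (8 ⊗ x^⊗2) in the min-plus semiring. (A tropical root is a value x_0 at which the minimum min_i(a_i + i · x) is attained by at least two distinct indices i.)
Roots: {-6, -2}

Each tropical root is a break point of the lower envelope of the lines y = a_i + i · x (there are 3 lines, with slopes 0, 1, ..., 2). Only the lines that attain the minimum somewhere contribute to roots; other lines are dominated. Here the surviving (envelope) indices are i = 2, i = 1, i = 0.
Intersections between consecutive envelope lines give the roots: for adjacent envelope indices i < j the intersection is x = (a_i − a_j) / (j − i). Reading off the sorted break points: {-6, -2}.
Verification: at each break x_0, at least two indices attain the minimum of min_i(a_i + i · x_0).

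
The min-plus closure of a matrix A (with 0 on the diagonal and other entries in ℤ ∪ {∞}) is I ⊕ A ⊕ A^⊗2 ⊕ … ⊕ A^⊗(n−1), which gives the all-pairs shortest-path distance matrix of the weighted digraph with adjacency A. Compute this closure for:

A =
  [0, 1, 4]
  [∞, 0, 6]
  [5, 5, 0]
Closure =
  [0, 1, 4]
  [11, 0, 6]
  [5, 5, 0]

This is the Floyd-Warshall all-pairs shortest-path computation. For each intermediate vertex k = 0, 1, …, 2, update dist[i][j] ← min(dist[i][j], dist[i][k] + dist[k][j]). The final matrix gives, for each (i, j), the minimum total weight of any directed path from i to j (possibly empty when i = j).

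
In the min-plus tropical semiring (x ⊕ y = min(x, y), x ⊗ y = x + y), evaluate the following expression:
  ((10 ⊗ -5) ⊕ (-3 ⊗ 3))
((10 ⊗ -5) ⊕ (-3 ⊗ 3)) = 0

Expand innermost to outermost. Recall ⊕ takes the minimum of its arguments and ⊗ takes their sum. Working out the expression ((10 ⊗ -5) ⊕ (-3 ⊗ 3)) gives 0.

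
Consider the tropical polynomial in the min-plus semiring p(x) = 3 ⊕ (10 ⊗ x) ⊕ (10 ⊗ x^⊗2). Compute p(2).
p(2) = 3

A tropical monomial a ⊗ x^⊗i evaluates to a + i · x. Evaluating each term at x = 2:
  Term 0 contributes 3 + 0 · 2 = 3
  Term 1 contributes 10 + 1 · 2 = 12
  Term 2 contributes 10 + 2 · 2 = 14
p(2) = ⊕ of these = min[3, 12, 14] = 3.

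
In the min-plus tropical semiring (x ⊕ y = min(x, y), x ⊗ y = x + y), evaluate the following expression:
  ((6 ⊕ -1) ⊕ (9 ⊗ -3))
((6 ⊕ -1) ⊕ (9 ⊗ -3)) = -1

Expand innermost to outermost. Recall ⊕ takes the minimum of its arguments and ⊗ takes their sum. Working out the expression ((6 ⊕ -1) ⊕ (9 ⊗ -3)) gives -1.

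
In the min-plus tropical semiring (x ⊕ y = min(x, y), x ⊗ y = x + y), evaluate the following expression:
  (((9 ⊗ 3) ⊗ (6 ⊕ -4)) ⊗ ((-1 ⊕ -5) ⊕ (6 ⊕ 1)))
(((9 ⊗ 3) ⊗ (6 ⊕ -4)) ⊗ ((-1 ⊕ -5) ⊕ (6 ⊕ 1))) = 3

Expand innermost to outermost. Recall ⊕ takes the minimum of its arguments and ⊗ takes their sum. Working out the expression (((9 ⊗ 3) ⊗ (6 ⊕ -4)) ⊗ ((-1 ⊕ -5) ⊕ (6 ⊕ 1))) gives 3.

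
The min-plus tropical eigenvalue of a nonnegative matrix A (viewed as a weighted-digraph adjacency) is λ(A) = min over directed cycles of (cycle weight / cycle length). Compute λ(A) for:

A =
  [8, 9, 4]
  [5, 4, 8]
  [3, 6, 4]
λ(A) = 7/2

Enumerate directed cycles and compute their means (weight / length). Sample:
  cycle 0 → 0: weight = 8, length = 1, mean = 8/1 ≈ 8.000
  cycle 1 → 1: weight = 4, length = 1, mean = 4/1 ≈ 4.000
  cycle 2 → 2: weight = 4, length = 1, mean = 4/1 ≈ 4.000
  cycle 0 → 1 → 0: weight = 14, length = 2, mean = 14/2 ≈ 7.000
  cycle 0 → 2 → 0: weight = 7, length = 2, mean = 7/2 ≈ 3.500
  cycle 1 → 0 → 1: weight = 14, length = 2, mean = 14/2 ≈ 7.000
Minimum mean = 3.500, attained e.g. along the cycle 0 → 2 → 0 with weight 7 and length 2. So λ(A) = 7/2 = 7/2.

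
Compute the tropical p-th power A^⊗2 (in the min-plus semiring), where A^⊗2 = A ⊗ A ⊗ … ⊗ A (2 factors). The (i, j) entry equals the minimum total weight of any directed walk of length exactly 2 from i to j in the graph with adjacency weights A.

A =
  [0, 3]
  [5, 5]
A^⊗2 =
  [0, 3]
  [5, 8]

Each entry (A^⊗2)_ij equals the minimum over all length-2 walks i = v_0 → v_1 → … → v_2 = j of Σ_t A[v_t][v_{t+1}]. For example, for (i, j) = (0, 1) we minimise over 2 possible intermediate vertex sequences; the minimum is 3, attained along the walk 0 → 0 → 1.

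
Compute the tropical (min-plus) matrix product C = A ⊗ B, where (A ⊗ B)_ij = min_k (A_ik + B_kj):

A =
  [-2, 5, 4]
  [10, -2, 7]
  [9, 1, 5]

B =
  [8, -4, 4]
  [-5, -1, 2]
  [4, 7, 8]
A ⊗ B =
  [0, -6, 2]
  [-7, -3, 0]
  [-4, 0, 3]

Apply the min-plus product entry-by-entry:
  C[0][0] = min over k of (A[0][0] + B[0][0] = -2 + 8 = 6, A[0][1] + B[1][0] = 5 + -5 = 0, A[0][2] + B[2][0] = 4 + 4 = 8) = 0 (attained at k = 1)
  C[0][1] = min over k of (A[0][0] + B[0][1] = -2 + -4 = -6, A[0][1] + B[1][1] = 5 + -1 = 4, A[0][2] + B[2][1] = 4 + 7 = 11) = -6 (attained at k = 0)
  C[0][2] = min over k of (A[0][0] + B[0][2] = -2 + 4 = 2, A[0][1] + B[1][2] = 5 + 2 = 7, A[0][2] + B[2][2] = 4 + 8 = 12) = 2 (attained at k = 0)
  C[1][0] = min over k of (A[1][0] + B[0][0] = 10 + 8 = 18, A[1][1] + B[1][0] = -2 + -5 = -7, A[1][2] + B[2][0] = 7 + 4 = 11) = -7 (attained at k = 1)
  C[1][1] = min over k of (A[1][0] + B[0][1] = 10 + -4 = 6, A[1][1] + B[1][1] = -2 + -1 = -3, A[1][2] + B[2][1] = 7 + 7 = 14) = -3 (attained at k = 1)
  C[1][2] = min over k of (A[1][0] + B[0][2] = 10 + 4 = 14, A[1][1] + B[1][2] = -2 + 2 = 0, A[1][2] + B[2][2] = 7 + 8 = 15) = 0 (attained at k = 1)
  C[2][0] = min over k of (A[2][0] + B[0][0] = 9 + 8 = 17, A[2][1] + B[1][0] = 1 + -5 = -4, A[2][2] + B[2][0] = 5 + 4 = 9) = -4 (attained at k = 1)
  C[2][1] = min over k of (A[2][0] + B[0][1] = 9 + -4 = 5, A[2][1] + B[1][1] = 1 + -1 = 0, A[2][2] + B[2][1] = 5 + 7 = 12) = 0 (attained at k = 1)
  C[2][2] = min over k of (A[2][0] + B[0][2] = 9 + 4 = 13, A[2][1] + B[1][2] = 1 + 2 = 3, A[2][2] + B[2][2] = 5 + 8 = 13) = 3 (attained at k = 1)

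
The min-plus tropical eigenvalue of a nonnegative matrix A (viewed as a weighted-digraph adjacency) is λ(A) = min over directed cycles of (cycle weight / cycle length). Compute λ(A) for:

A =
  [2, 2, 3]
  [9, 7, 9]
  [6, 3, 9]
λ(A) = 2

Enumerate directed cycles and compute their means (weight / length). Sample:
  cycle 0 → 0: weight = 2, length = 1, mean = 2/1 ≈ 2.000
  cycle 1 → 1: weight = 7, length = 1, mean = 7/1 ≈ 7.000
  cycle 2 → 2: weight = 9, length = 1, mean = 9/1 ≈ 9.000
  cycle 0 → 1 → 0: weight = 11, length = 2, mean = 11/2 ≈ 5.500
  cycle 0 → 2 → 0: weight = 9, length = 2, mean = 9/2 ≈ 4.500
  cycle 1 → 0 → 1: weight = 11, length = 2, mean = 11/2 ≈ 5.500
Minimum mean = 2.000, attained e.g. along the cycle 0 → 0 with weight 2 and length 1. So λ(A) = 2/1 = 2.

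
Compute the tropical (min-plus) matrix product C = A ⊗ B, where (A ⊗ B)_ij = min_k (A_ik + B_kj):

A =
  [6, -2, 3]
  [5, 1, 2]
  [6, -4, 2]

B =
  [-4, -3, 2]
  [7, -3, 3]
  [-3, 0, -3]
A ⊗ B =
  [0, -5, 0]
  [-1, -2, -1]
  [-1, -7, -1]

Apply the min-plus product entry-by-entry:
  C[0][0] = min over k of (A[0][0] + B[0][0] = 6 + -4 = 2, A[0][1] + B[1][0] = -2 + 7 = 5, A[0][2] + B[2][0] = 3 + -3 = 0) = 0 (attained at k = 2)
  C[0][1] = min over k of (A[0][0] + B[0][1] = 6 + -3 = 3, A[0][1] + B[1][1] = -2 + -3 = -5, A[0][2] + B[2][1] = 3 + 0 = 3) = -5 (attained at k = 1)
  C[0][2] = min over k of (A[0][0] + B[0][2] = 6 + 2 = 8, A[0][1] + B[1][2] = -2 + 3 = 1, A[0][2] + B[2][2] = 3 + -3 = 0) = 0 (attained at k = 2)
  C[1][0] = min over k of (A[1][0] + B[0][0] = 5 + -4 = 1, A[1][1] + B[1][0] = 1 + 7 = 8, A[1][2] + B[2][0] = 2 + -3 = -1) = -1 (attained at k = 2)
  C[1][1] = min over k of (A[1][0] + B[0][1] = 5 + -3 = 2, A[1][1] + B[1][1] = 1 + -3 = -2, A[1][2] + B[2][1] = 2 + 0 = 2) = -2 (attained at k = 1)
  C[1][2] = min over k of (A[1][0] + B[0][2] = 5 + 2 = 7, A[1][1] + B[1][2] = 1 + 3 = 4, A[1][2] + B[2][2] = 2 + -3 = -1) = -1 (attained at k = 2)
  C[2][0] = min over k of (A[2][0] + B[0][0] = 6 + -4 = 2, A[2][1] + B[1][0] = -4 + 7 = 3, A[2][2] + B[2][0] = 2 + -3 = -1) = -1 (attained at k = 2)
  C[2][1] = min over k of (A[2][0] + B[0][1] = 6 + -3 = 3, A[2][1] + B[1][1] = -4 + -3 = -7, A[2][2] + B[2][1] = 2 + 0 = 2) = -7 (attained at k = 1)
  C[2][2] = min over k of (A[2][0] + B[0][2] = 6 + 2 = 8, A[2][1] + B[1][2] = -4 + 3 = -1, A[2][2] + B[2][2] = 2 + -3 = -1) = -1 (attained at k = 1)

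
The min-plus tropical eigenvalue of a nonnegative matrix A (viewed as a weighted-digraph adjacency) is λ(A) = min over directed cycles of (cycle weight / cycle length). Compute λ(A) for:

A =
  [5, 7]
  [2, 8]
λ(A) = 9/2

Enumerate directed cycles and compute their means (weight / length). Sample:
  cycle 0 → 0: weight = 5, length = 1, mean = 5/1 ≈ 5.000
  cycle 1 → 1: weight = 8, length = 1, mean = 8/1 ≈ 8.000
  cycle 0 → 1 → 0: weight = 9, length = 2, mean = 9/2 ≈ 4.500
  cycle 1 → 0 → 1: weight = 9, length = 2, mean = 9/2 ≈ 4.500
Minimum mean = 4.500, attained e.g. along the cycle 0 → 1 → 0 with weight 9 and length 2. So λ(A) = 9/2 = 9/2.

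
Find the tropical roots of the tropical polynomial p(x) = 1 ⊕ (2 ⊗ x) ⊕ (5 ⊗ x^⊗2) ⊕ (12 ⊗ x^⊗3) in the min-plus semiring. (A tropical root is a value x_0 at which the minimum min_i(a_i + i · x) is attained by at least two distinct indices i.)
Roots: {-7, -3, -1}

Each tropical root is a break point of the lower envelope of the lines y = a_i + i · x (there are 4 lines, with slopes 0, 1, ..., 3). Only the lines that attain the minimum somewhere contribute to roots; other lines are dominated. Here the surviving (envelope) indices are i = 3, i = 2, i = 1, i = 0.
Intersections between consecutive envelope lines give the roots: for adjacent envelope indices i < j the intersection is x = (a_i − a_j) / (j − i). Reading off the sorted break points: {-7, -3, -1}.
Verification: at each break x_0, at least two indices attain the minimum of min_i(a_i + i · x_0).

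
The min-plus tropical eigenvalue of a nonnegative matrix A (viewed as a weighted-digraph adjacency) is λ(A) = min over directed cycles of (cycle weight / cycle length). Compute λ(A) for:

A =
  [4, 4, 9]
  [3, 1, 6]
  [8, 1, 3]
λ(A) = 1

Enumerate directed cycles and compute their means (weight / length). Sample:
  cycle 0 → 0: weight = 4, length = 1, mean = 4/1 ≈ 4.000
  cycle 1 → 1: weight = 1, length = 1, mean = 1/1 ≈ 1.000
  cycle 2 → 2: weight = 3, length = 1, mean = 3/1 ≈ 3.000
  cycle 0 → 1 → 0: weight = 7, length = 2, mean = 7/2 ≈ 3.500
  cycle 0 → 2 → 0: weight = 17, length = 2, mean = 17/2 ≈ 8.500
  cycle 1 → 0 → 1: weight = 7, length = 2, mean = 7/2 ≈ 3.500
Minimum mean = 1.000, attained e.g. along the cycle 1 → 1 with weight 1 and length 1. So λ(A) = 1/1 = 1.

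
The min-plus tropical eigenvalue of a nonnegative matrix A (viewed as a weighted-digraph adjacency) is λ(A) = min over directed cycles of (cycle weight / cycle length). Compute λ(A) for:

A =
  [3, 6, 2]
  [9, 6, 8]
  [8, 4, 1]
λ(A) = 1

Enumerate directed cycles and compute their means (weight / length). Sample:
  cycle 0 → 0: weight = 3, length = 1, mean = 3/1 ≈ 3.000
  cycle 1 → 1: weight = 6, length = 1, mean = 6/1 ≈ 6.000
  cycle 2 → 2: weight = 1, length = 1, mean = 1/1 ≈ 1.000
  cycle 0 → 1 → 0: weight = 15, length = 2, mean = 15/2 ≈ 7.500
  cycle 0 → 2 → 0: weight = 10, length = 2, mean = 10/2 ≈ 5.000
  cycle 1 → 0 → 1: weight = 15, length = 2, mean = 15/2 ≈ 7.500
Minimum mean = 1.000, attained e.g. along the cycle 2 → 2 with weight 1 and length 1. So λ(A) = 1/1 = 1.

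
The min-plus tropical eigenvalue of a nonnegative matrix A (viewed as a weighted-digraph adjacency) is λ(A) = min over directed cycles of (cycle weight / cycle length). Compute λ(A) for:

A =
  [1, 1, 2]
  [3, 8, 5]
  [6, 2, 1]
λ(A) = 1

Enumerate directed cycles and compute their means (weight / length). Sample:
  cycle 0 → 0: weight = 1, length = 1, mean = 1/1 ≈ 1.000
  cycle 1 → 1: weight = 8, length = 1, mean = 8/1 ≈ 8.000
  cycle 2 → 2: weight = 1, length = 1, mean = 1/1 ≈ 1.000
  cycle 0 → 1 → 0: weight = 4, length = 2, mean = 4/2 ≈ 2.000
  cycle 0 → 2 → 0: weight = 8, length = 2, mean = 8/2 ≈ 4.000
  cycle 1 → 0 → 1: weight = 4, length = 2, mean = 4/2 ≈ 2.000
Minimum mean = 1.000, attained e.g. along the cycle 0 → 0 with weight 1 and length 1. So λ(A) = 1/1 = 1.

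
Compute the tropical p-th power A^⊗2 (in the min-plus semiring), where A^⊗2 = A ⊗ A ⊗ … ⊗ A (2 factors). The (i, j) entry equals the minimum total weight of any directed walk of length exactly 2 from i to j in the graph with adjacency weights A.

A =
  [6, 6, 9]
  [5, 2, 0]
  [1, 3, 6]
A^⊗2 =
  [10, 8, 6]
  [1, 3, 2]
  [7, 5, 3]

Each entry (A^⊗2)_ij equals the minimum over all length-2 walks i = v_0 → v_1 → … → v_2 = j of Σ_t A[v_t][v_{t+1}]. For example, for (i, j) = (0, 2) we minimise over 3 possible intermediate vertex sequences; the minimum is 6, attained along the walk 0 → 1 → 2.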